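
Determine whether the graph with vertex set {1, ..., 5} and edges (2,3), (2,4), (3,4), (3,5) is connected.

Step 1: Build adjacency list from edges:
  1: (none)
  2: 3, 4
  3: 2, 4, 5
  4: 2, 3
  5: 3

Step 2: Run BFS/DFS from vertex 1:
  Visited: {1}
  Reached 1 of 5 vertices

Step 3: Only 1 of 5 vertices reached. Graph is disconnected.
Connected components: {1}, {2, 3, 4, 5}
Answer: No, the graph is not connected (2 components).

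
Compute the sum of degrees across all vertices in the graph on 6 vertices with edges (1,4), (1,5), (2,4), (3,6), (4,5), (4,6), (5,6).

Step 1: Count edges incident to each vertex:
  deg(1) = 2 (neighbors: 4, 5)
  deg(2) = 1 (neighbors: 4)
  deg(3) = 1 (neighbors: 6)
  deg(4) = 4 (neighbors: 1, 2, 5, 6)
  deg(5) = 3 (neighbors: 1, 4, 6)
  deg(6) = 3 (neighbors: 3, 4, 5)

Step 2: Sum all degrees:
  2 + 1 + 1 + 4 + 3 + 3 = 14

Verification: sum of degrees = 2 * |E| = 2 * 7 = 14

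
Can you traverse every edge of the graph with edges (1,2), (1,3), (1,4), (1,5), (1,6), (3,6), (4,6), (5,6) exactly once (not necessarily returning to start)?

Step 1: Find the degree of each vertex:
  deg(1) = 5
  deg(2) = 1
  deg(3) = 2
  deg(4) = 2
  deg(5) = 2
  deg(6) = 4

Step 2: Count vertices with odd degree:
  Odd-degree vertices: 1, 2 (2 total)

Step 3: Apply Euler's theorem:
  - Eulerian circuit exists iff graph is connected and all vertices have even degree
  - Eulerian path exists iff graph is connected and has 0 or 2 odd-degree vertices

Graph is connected with exactly 2 odd-degree vertices (1, 2).
Eulerian path exists (starting and ending at the odd-degree vertices), but no Eulerian circuit.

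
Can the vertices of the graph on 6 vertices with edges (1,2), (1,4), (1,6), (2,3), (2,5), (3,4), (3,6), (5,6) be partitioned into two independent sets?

Step 1: Attempt 2-coloring using BFS:
  Start at vertex 1, assign color 0
  Color vertex 2 with color 1 (neighbor of 1)
  Color vertex 4 with color 1 (neighbor of 1)
  Color vertex 6 with color 1 (neighbor of 1)
  Color vertex 3 with color 0 (neighbor of 2)
  Color vertex 5 with color 0 (neighbor of 2)

Step 2: 2-coloring succeeded. No conflicts found.
  Set A (color 0): {1, 3, 5}
  Set B (color 1): {2, 4, 6}

The graph is bipartite with partition {1, 3, 5}, {2, 4, 6}.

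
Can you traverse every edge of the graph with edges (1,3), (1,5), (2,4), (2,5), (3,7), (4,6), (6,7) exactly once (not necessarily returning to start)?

Step 1: Find the degree of each vertex:
  deg(1) = 2
  deg(2) = 2
  deg(3) = 2
  deg(4) = 2
  deg(5) = 2
  deg(6) = 2
  deg(7) = 2

Step 2: Count vertices with odd degree:
  All vertices have even degree (0 odd-degree vertices)

Step 3: Apply Euler's theorem:
  - Eulerian circuit exists iff graph is connected and all vertices have even degree
  - Eulerian path exists iff graph is connected and has 0 or 2 odd-degree vertices

Graph is connected with 0 odd-degree vertices.
Both Eulerian circuit and Eulerian path exist.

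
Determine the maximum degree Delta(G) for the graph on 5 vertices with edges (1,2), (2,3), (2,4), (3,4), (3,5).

Step 1: Count edges incident to each vertex:
  deg(1) = 1 (neighbors: 2)
  deg(2) = 3 (neighbors: 1, 3, 4)
  deg(3) = 3 (neighbors: 2, 4, 5)
  deg(4) = 2 (neighbors: 2, 3)
  deg(5) = 1 (neighbors: 3)

Step 2: Find maximum:
  max(1, 3, 3, 2, 1) = 3 (vertex 2)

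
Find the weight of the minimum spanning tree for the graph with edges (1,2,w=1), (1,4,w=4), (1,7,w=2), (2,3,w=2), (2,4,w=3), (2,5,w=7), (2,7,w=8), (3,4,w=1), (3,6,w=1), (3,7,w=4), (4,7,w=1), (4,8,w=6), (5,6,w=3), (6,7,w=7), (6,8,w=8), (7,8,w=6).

Apply Kruskal's algorithm (sort edges by weight, add if no cycle):

Sorted edges by weight:
  (1,2) w=1
  (3,6) w=1
  (3,4) w=1
  (4,7) w=1
  (1,7) w=2
  (2,3) w=2
  (2,4) w=3
  (5,6) w=3
  (1,4) w=4
  (3,7) w=4
  (4,8) w=6
  (7,8) w=6
  (2,5) w=7
  (6,7) w=7
  (2,7) w=8
  (6,8) w=8

Add edge (1,2) w=1 -- no cycle. Running total: 1
Add edge (3,6) w=1 -- no cycle. Running total: 2
Add edge (3,4) w=1 -- no cycle. Running total: 3
Add edge (4,7) w=1 -- no cycle. Running total: 4
Add edge (1,7) w=2 -- no cycle. Running total: 6
Skip edge (2,3) w=2 -- would create cycle
Skip edge (2,4) w=3 -- would create cycle
Add edge (5,6) w=3 -- no cycle. Running total: 9
Skip edge (1,4) w=4 -- would create cycle
Skip edge (3,7) w=4 -- would create cycle
Add edge (4,8) w=6 -- no cycle. Running total: 15

MST edges: (1,2,w=1), (3,6,w=1), (3,4,w=1), (4,7,w=1), (1,7,w=2), (5,6,w=3), (4,8,w=6)
Total MST weight: 1 + 1 + 1 + 1 + 2 + 3 + 6 = 15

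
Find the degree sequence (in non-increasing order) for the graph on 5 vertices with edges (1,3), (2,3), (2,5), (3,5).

Step 1: Count edges incident to each vertex:
  deg(1) = 1 (neighbors: 3)
  deg(2) = 2 (neighbors: 3, 5)
  deg(3) = 3 (neighbors: 1, 2, 5)
  deg(4) = 0 (neighbors: none)
  deg(5) = 2 (neighbors: 2, 3)

Step 2: Sort degrees in non-increasing order:
  Degrees: [1, 2, 3, 0, 2] -> sorted: [3, 2, 2, 1, 0]

Degree sequence: [3, 2, 2, 1, 0]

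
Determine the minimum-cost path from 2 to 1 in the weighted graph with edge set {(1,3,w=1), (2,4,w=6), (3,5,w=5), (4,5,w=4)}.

Step 1: Build adjacency list with weights:
  1: 3(w=1)
  2: 4(w=6)
  3: 1(w=1), 5(w=5)
  4: 2(w=6), 5(w=4)
  5: 3(w=5), 4(w=4)

Step 2: Apply Dijkstra's algorithm from vertex 2:
  Visit vertex 2 (distance=0)
    Update dist[4] = 6
  Visit vertex 4 (distance=6)
    Update dist[5] = 10
  Visit vertex 5 (distance=10)
    Update dist[3] = 15
  Visit vertex 3 (distance=15)
    Update dist[1] = 16
  Visit vertex 1 (distance=16)

Step 3: Shortest path: 2 -> 4 -> 5 -> 3 -> 1
Total weight: 6 + 4 + 5 + 1 = 16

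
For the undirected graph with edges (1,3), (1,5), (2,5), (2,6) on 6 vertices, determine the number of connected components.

Step 1: Build adjacency list from edges:
  1: 3, 5
  2: 5, 6
  3: 1
  4: (none)
  5: 1, 2
  6: 2

Step 2: Run BFS/DFS from vertex 1:
  Visited: {1, 3, 5, 2, 6}
  Reached 5 of 6 vertices

Step 3: Only 5 of 6 vertices reached. Graph is disconnected.
Connected components: {1, 2, 3, 5, 6}, {4}
Number of connected components: 2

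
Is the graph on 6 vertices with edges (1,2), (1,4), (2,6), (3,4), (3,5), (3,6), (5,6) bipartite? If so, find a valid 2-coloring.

Step 1: Attempt 2-coloring using BFS:
  Start at vertex 1, assign color 0
  Color vertex 2 with color 1 (neighbor of 1)
  Color vertex 4 with color 1 (neighbor of 1)
  Color vertex 6 with color 0 (neighbor of 2)
  Color vertex 3 with color 0 (neighbor of 4)

Step 2: Conflict found! Vertices 6 and 3 are adjacent but have the same color.
This means the graph contains an odd cycle.

The graph is NOT bipartite.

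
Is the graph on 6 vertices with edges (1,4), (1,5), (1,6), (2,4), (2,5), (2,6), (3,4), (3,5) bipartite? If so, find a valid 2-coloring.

Step 1: Attempt 2-coloring using BFS:
  Start at vertex 1, assign color 0
  Color vertex 4 with color 1 (neighbor of 1)
  Color vertex 5 with color 1 (neighbor of 1)
  Color vertex 6 with color 1 (neighbor of 1)
  Color vertex 2 with color 0 (neighbor of 4)
  Color vertex 3 with color 0 (neighbor of 4)

Step 2: 2-coloring succeeded. No conflicts found.
  Set A (color 0): {1, 2, 3}
  Set B (color 1): {4, 5, 6}

The graph is bipartite with partition {1, 2, 3}, {4, 5, 6}.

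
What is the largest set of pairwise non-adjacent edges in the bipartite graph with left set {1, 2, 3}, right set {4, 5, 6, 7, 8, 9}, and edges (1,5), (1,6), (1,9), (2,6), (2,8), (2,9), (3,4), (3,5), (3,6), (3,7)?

Step 1: List the neighbors of each left vertex:
  1: 5, 6, 9
  2: 6, 8, 9
  3: 4, 5, 6, 7

Step 2: Greedily match left vertices, then look for augmenting paths:
  Match 1 -- 5
  Match 2 -- 6
  Match 3 -- 4
  No augmenting path remains.

Step 3: Verify this is maximum:
  Matching size 3 = min(|L|, |R|) = min(3, 6), which is an upper bound, so this matching is maximum.

Maximum matching: {(1,5), (2,6), (3,4)}
Size: 3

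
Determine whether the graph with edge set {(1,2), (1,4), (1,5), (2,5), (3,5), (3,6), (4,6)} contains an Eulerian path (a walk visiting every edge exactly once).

Step 1: Find the degree of each vertex:
  deg(1) = 3
  deg(2) = 2
  deg(3) = 2
  deg(4) = 2
  deg(5) = 3
  deg(6) = 2

Step 2: Count vertices with odd degree:
  Odd-degree vertices: 1, 5 (2 total)

Step 3: Apply Euler's theorem:
  - Eulerian circuit exists iff graph is connected and all vertices have even degree
  - Eulerian path exists iff graph is connected and has 0 or 2 odd-degree vertices

Graph is connected with exactly 2 odd-degree vertices (1, 5).
Eulerian path exists (starting and ending at the odd-degree vertices), but no Eulerian circuit.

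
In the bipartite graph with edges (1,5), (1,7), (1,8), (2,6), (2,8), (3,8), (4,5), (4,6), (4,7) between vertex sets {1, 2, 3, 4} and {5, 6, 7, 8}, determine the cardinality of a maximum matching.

Step 1: List the neighbors of each left vertex:
  1: 5, 7, 8
  2: 6, 8
  3: 8
  4: 5, 6, 7

Step 2: Greedily match left vertices, then look for augmenting paths:
  Match 1 -- 5
  Match 2 -- 6
  Match 3 -- 8
  Match 4 -- 7
  No augmenting path remains.

Step 3: Verify this is maximum:
  Matching size 4 = min(|L|, |R|) = min(4, 4), which is an upper bound, so this matching is maximum.

Maximum matching: {(1,5), (2,6), (3,8), (4,7)}
Size: 4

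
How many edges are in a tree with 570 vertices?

A tree on n vertices always has exactly n - 1 edges.
For n = 570: edges = 570 - 1 = 569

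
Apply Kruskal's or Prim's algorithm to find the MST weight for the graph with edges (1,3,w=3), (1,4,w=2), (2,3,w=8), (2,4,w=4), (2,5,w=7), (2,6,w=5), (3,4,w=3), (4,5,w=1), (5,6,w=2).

Apply Kruskal's algorithm (sort edges by weight, add if no cycle):

Sorted edges by weight:
  (4,5) w=1
  (1,4) w=2
  (5,6) w=2
  (1,3) w=3
  (3,4) w=3
  (2,4) w=4
  (2,6) w=5
  (2,5) w=7
  (2,3) w=8

Add edge (4,5) w=1 -- no cycle. Running total: 1
Add edge (1,4) w=2 -- no cycle. Running total: 3
Add edge (5,6) w=2 -- no cycle. Running total: 5
Add edge (1,3) w=3 -- no cycle. Running total: 8
Skip edge (3,4) w=3 -- would create cycle
Add edge (2,4) w=4 -- no cycle. Running total: 12

MST edges: (4,5,w=1), (1,4,w=2), (5,6,w=2), (1,3,w=3), (2,4,w=4)
Total MST weight: 1 + 2 + 2 + 3 + 4 = 12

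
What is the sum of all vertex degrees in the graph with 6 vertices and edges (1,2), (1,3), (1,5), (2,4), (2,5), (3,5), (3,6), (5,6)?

Step 1: Count edges incident to each vertex:
  deg(1) = 3 (neighbors: 2, 3, 5)
  deg(2) = 3 (neighbors: 1, 4, 5)
  deg(3) = 3 (neighbors: 1, 5, 6)
  deg(4) = 1 (neighbors: 2)
  deg(5) = 4 (neighbors: 1, 2, 3, 6)
  deg(6) = 2 (neighbors: 3, 5)

Step 2: Sum all degrees:
  3 + 3 + 3 + 1 + 4 + 2 = 16

Verification: sum of degrees = 2 * |E| = 2 * 8 = 16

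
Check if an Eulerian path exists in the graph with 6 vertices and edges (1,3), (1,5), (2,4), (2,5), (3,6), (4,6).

Step 1: Find the degree of each vertex:
  deg(1) = 2
  deg(2) = 2
  deg(3) = 2
  deg(4) = 2
  deg(5) = 2
  deg(6) = 2

Step 2: Count vertices with odd degree:
  All vertices have even degree (0 odd-degree vertices)

Step 3: Apply Euler's theorem:
  - Eulerian circuit exists iff graph is connected and all vertices have even degree
  - Eulerian path exists iff graph is connected and has 0 or 2 odd-degree vertices

Graph is connected with 0 odd-degree vertices.
Both Eulerian circuit and Eulerian path exist.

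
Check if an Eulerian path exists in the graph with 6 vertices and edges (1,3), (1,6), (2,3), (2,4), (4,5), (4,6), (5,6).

Step 1: Find the degree of each vertex:
  deg(1) = 2
  deg(2) = 2
  deg(3) = 2
  deg(4) = 3
  deg(5) = 2
  deg(6) = 3

Step 2: Count vertices with odd degree:
  Odd-degree vertices: 4, 6 (2 total)

Step 3: Apply Euler's theorem:
  - Eulerian circuit exists iff graph is connected and all vertices have even degree
  - Eulerian path exists iff graph is connected and has 0 or 2 odd-degree vertices

Graph is connected with exactly 2 odd-degree vertices (4, 6).
Eulerian path exists (starting and ending at the odd-degree vertices), but no Eulerian circuit.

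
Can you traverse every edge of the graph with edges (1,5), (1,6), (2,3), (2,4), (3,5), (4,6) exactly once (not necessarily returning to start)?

Step 1: Find the degree of each vertex:
  deg(1) = 2
  deg(2) = 2
  deg(3) = 2
  deg(4) = 2
  deg(5) = 2
  deg(6) = 2

Step 2: Count vertices with odd degree:
  All vertices have even degree (0 odd-degree vertices)

Step 3: Apply Euler's theorem:
  - Eulerian circuit exists iff graph is connected and all vertices have even degree
  - Eulerian path exists iff graph is connected and has 0 or 2 odd-degree vertices

Graph is connected with 0 odd-degree vertices.
Both Eulerian circuit and Eulerian path exist.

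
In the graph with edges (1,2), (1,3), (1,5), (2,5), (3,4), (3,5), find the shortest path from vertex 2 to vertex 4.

Step 1: Build adjacency list:
  1: 2, 3, 5
  2: 1, 5
  3: 1, 4, 5
  4: 3
  5: 1, 2, 3

Step 2: BFS from vertex 2 to find shortest path to 4:
  vertex 1 reached at distance 1
  vertex 5 reached at distance 1
  vertex 3 reached at distance 2
  vertex 4 reached at distance 3

Step 3: Shortest path: 2 -> 5 -> 3 -> 4
Path length: 3 edges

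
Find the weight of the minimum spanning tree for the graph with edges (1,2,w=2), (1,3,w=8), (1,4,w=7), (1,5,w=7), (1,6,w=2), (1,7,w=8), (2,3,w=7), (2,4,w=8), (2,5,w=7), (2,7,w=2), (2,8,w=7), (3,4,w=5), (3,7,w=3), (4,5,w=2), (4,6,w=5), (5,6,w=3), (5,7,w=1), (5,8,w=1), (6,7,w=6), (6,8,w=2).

Apply Kruskal's algorithm (sort edges by weight, add if no cycle):

Sorted edges by weight:
  (5,7) w=1
  (5,8) w=1
  (1,6) w=2
  (1,2) w=2
  (2,7) w=2
  (4,5) w=2
  (6,8) w=2
  (3,7) w=3
  (5,6) w=3
  (3,4) w=5
  (4,6) w=5
  (6,7) w=6
  (1,4) w=7
  (1,5) w=7
  (2,3) w=7
  (2,5) w=7
  (2,8) w=7
  (1,3) w=8
  (1,7) w=8
  (2,4) w=8

Add edge (5,7) w=1 -- no cycle. Running total: 1
Add edge (5,8) w=1 -- no cycle. Running total: 2
Add edge (1,6) w=2 -- no cycle. Running total: 4
Add edge (1,2) w=2 -- no cycle. Running total: 6
Add edge (2,7) w=2 -- no cycle. Running total: 8
Add edge (4,5) w=2 -- no cycle. Running total: 10
Skip edge (6,8) w=2 -- would create cycle
Add edge (3,7) w=3 -- no cycle. Running total: 13

MST edges: (5,7,w=1), (5,8,w=1), (1,6,w=2), (1,2,w=2), (2,7,w=2), (4,5,w=2), (3,7,w=3)
Total MST weight: 1 + 1 + 2 + 2 + 2 + 2 + 3 = 13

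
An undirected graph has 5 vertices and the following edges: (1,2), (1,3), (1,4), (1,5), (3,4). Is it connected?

Step 1: Build adjacency list from edges:
  1: 2, 3, 4, 5
  2: 1
  3: 1, 4
  4: 1, 3
  5: 1

Step 2: Run BFS/DFS from vertex 1:
  Visited: {1, 2, 3, 4, 5}
  Reached 5 of 5 vertices

Step 3: All 5 vertices reached from vertex 1, so the graph is connected.
Answer: Yes, the graph is connected.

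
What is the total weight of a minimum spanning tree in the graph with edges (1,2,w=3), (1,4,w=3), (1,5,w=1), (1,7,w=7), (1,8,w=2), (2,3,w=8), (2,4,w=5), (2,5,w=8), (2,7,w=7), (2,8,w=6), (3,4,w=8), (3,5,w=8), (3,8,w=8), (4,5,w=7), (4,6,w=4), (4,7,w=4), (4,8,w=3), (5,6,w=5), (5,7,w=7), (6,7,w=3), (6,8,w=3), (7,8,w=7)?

Apply Kruskal's algorithm (sort edges by weight, add if no cycle):

Sorted edges by weight:
  (1,5) w=1
  (1,8) w=2
  (1,2) w=3
  (1,4) w=3
  (4,8) w=3
  (6,7) w=3
  (6,8) w=3
  (4,6) w=4
  (4,7) w=4
  (2,4) w=5
  (5,6) w=5
  (2,8) w=6
  (1,7) w=7
  (2,7) w=7
  (4,5) w=7
  (5,7) w=7
  (7,8) w=7
  (2,5) w=8
  (2,3) w=8
  (3,4) w=8
  (3,5) w=8
  (3,8) w=8

Add edge (1,5) w=1 -- no cycle. Running total: 1
Add edge (1,8) w=2 -- no cycle. Running total: 3
Add edge (1,2) w=3 -- no cycle. Running total: 6
Add edge (1,4) w=3 -- no cycle. Running total: 9
Skip edge (4,8) w=3 -- would create cycle
Add edge (6,7) w=3 -- no cycle. Running total: 12
Add edge (6,8) w=3 -- no cycle. Running total: 15
Skip edge (4,6) w=4 -- would create cycle
Skip edge (4,7) w=4 -- would create cycle
Skip edge (2,4) w=5 -- would create cycle
Skip edge (5,6) w=5 -- would create cycle
Skip edge (2,8) w=6 -- would create cycle
Skip edge (1,7) w=7 -- would create cycle
Skip edge (2,7) w=7 -- would create cycle
Skip edge (4,5) w=7 -- would create cycle
Skip edge (5,7) w=7 -- would create cycle
Skip edge (7,8) w=7 -- would create cycle
Skip edge (2,5) w=8 -- would create cycle
Add edge (2,3) w=8 -- no cycle. Running total: 23

MST edges: (1,5,w=1), (1,8,w=2), (1,2,w=3), (1,4,w=3), (6,7,w=3), (6,8,w=3), (2,3,w=8)
Total MST weight: 1 + 2 + 3 + 3 + 3 + 3 + 8 = 23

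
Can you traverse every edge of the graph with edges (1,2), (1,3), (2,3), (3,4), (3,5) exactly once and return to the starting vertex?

Step 1: Find the degree of each vertex:
  deg(1) = 2
  deg(2) = 2
  deg(3) = 4
  deg(4) = 1
  deg(5) = 1

Step 2: Count vertices with odd degree:
  Odd-degree vertices: 4, 5 (2 total)

Step 3: Apply Euler's theorem:
  - Eulerian circuit exists iff graph is connected and all vertices have even degree
  - Eulerian path exists iff graph is connected and has 0 or 2 odd-degree vertices

Graph is connected with exactly 2 odd-degree vertices (4, 5).
Eulerian path exists (starting and ending at the odd-degree vertices), but no Eulerian circuit.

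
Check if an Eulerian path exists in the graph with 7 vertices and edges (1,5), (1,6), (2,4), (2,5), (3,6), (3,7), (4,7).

Step 1: Find the degree of each vertex:
  deg(1) = 2
  deg(2) = 2
  deg(3) = 2
  deg(4) = 2
  deg(5) = 2
  deg(6) = 2
  deg(7) = 2

Step 2: Count vertices with odd degree:
  All vertices have even degree (0 odd-degree vertices)

Step 3: Apply Euler's theorem:
  - Eulerian circuit exists iff graph is connected and all vertices have even degree
  - Eulerian path exists iff graph is connected and has 0 or 2 odd-degree vertices

Graph is connected with 0 odd-degree vertices.
Both Eulerian circuit and Eulerian path exist.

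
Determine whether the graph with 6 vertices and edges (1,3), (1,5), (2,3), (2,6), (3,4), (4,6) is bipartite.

Step 1: Attempt 2-coloring using BFS:
  Start at vertex 1, assign color 0
  Color vertex 3 with color 1 (neighbor of 1)
  Color vertex 5 with color 1 (neighbor of 1)
  Color vertex 2 with color 0 (neighbor of 3)
  Color vertex 4 with color 0 (neighbor of 3)
  Color vertex 6 with color 1 (neighbor of 2)

Step 2: 2-coloring succeeded. No conflicts found.
  Set A (color 0): {1, 2, 4}
  Set B (color 1): {3, 5, 6}

The graph is bipartite with partition {1, 2, 4}, {3, 5, 6}.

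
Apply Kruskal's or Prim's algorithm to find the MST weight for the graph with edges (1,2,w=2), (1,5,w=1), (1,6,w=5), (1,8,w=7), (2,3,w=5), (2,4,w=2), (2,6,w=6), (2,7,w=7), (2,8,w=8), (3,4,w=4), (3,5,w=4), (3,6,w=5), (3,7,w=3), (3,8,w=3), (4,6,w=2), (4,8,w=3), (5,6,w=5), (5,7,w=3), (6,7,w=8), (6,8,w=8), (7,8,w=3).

Apply Kruskal's algorithm (sort edges by weight, add if no cycle):

Sorted edges by weight:
  (1,5) w=1
  (1,2) w=2
  (2,4) w=2
  (4,6) w=2
  (3,7) w=3
  (3,8) w=3
  (4,8) w=3
  (5,7) w=3
  (7,8) w=3
  (3,4) w=4
  (3,5) w=4
  (1,6) w=5
  (2,3) w=5
  (3,6) w=5
  (5,6) w=5
  (2,6) w=6
  (1,8) w=7
  (2,7) w=7
  (2,8) w=8
  (6,7) w=8
  (6,8) w=8

Add edge (1,5) w=1 -- no cycle. Running total: 1
Add edge (1,2) w=2 -- no cycle. Running total: 3
Add edge (2,4) w=2 -- no cycle. Running total: 5
Add edge (4,6) w=2 -- no cycle. Running total: 7
Add edge (3,7) w=3 -- no cycle. Running total: 10
Add edge (3,8) w=3 -- no cycle. Running total: 13
Add edge (4,8) w=3 -- no cycle. Running total: 16

MST edges: (1,5,w=1), (1,2,w=2), (2,4,w=2), (4,6,w=2), (3,7,w=3), (3,8,w=3), (4,8,w=3)
Total MST weight: 1 + 2 + 2 + 2 + 3 + 3 + 3 = 16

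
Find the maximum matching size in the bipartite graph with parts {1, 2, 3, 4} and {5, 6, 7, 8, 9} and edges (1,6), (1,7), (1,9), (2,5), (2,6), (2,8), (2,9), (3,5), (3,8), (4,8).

Step 1: List the neighbors of each left vertex:
  1: 6, 7, 9
  2: 5, 6, 8, 9
  3: 5, 8
  4: 8

Step 2: Greedily match left vertices, then look for augmenting paths:
  Match 1 -- 6
  Match 2 -- 9
  Match 3 -- 5
  Match 4 -- 8
  No augmenting path remains.

Step 3: Verify this is maximum:
  Matching size 4 = min(|L|, |R|) = min(4, 5), which is an upper bound, so this matching is maximum.

Maximum matching: {(1,6), (2,9), (3,5), (4,8)}
Size: 4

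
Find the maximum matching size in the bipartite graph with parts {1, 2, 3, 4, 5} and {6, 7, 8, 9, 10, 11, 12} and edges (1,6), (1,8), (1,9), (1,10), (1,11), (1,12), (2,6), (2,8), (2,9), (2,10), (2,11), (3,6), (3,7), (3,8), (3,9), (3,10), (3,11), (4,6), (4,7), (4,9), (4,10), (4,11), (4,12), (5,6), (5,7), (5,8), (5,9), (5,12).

Step 1: List the neighbors of each left vertex:
  1: 6, 8, 9, 10, 11, 12
  2: 6, 8, 9, 10, 11
  3: 6, 7, 8, 9, 10, 11
  4: 6, 7, 9, 10, 11, 12
  5: 6, 7, 8, 9, 12

Step 2: Greedily match left vertices, then look for augmenting paths:
  Match 1 -- 6
  Match 2 -- 8
  Match 3 -- 7
  Match 4 -- 9
  Match 5 -- 12
  No augmenting path remains.

Step 3: Verify this is maximum:
  Matching size 5 = min(|L|, |R|) = min(5, 7), which is an upper bound, so this matching is maximum.

Maximum matching: {(1,6), (2,8), (3,7), (4,9), (5,12)}
Size: 5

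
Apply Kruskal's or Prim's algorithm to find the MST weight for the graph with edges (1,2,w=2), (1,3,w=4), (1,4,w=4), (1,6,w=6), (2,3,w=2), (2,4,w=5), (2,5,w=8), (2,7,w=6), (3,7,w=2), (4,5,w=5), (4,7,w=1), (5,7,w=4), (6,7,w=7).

Apply Kruskal's algorithm (sort edges by weight, add if no cycle):

Sorted edges by weight:
  (4,7) w=1
  (1,2) w=2
  (2,3) w=2
  (3,7) w=2
  (1,3) w=4
  (1,4) w=4
  (5,7) w=4
  (2,4) w=5
  (4,5) w=5
  (1,6) w=6
  (2,7) w=6
  (6,7) w=7
  (2,5) w=8

Add edge (4,7) w=1 -- no cycle. Running total: 1
Add edge (1,2) w=2 -- no cycle. Running total: 3
Add edge (2,3) w=2 -- no cycle. Running total: 5
Add edge (3,7) w=2 -- no cycle. Running total: 7
Skip edge (1,3) w=4 -- would create cycle
Skip edge (1,4) w=4 -- would create cycle
Add edge (5,7) w=4 -- no cycle. Running total: 11
Skip edge (2,4) w=5 -- would create cycle
Skip edge (4,5) w=5 -- would create cycle
Add edge (1,6) w=6 -- no cycle. Running total: 17

MST edges: (4,7,w=1), (1,2,w=2), (2,3,w=2), (3,7,w=2), (5,7,w=4), (1,6,w=6)
Total MST weight: 1 + 2 + 2 + 2 + 4 + 6 = 17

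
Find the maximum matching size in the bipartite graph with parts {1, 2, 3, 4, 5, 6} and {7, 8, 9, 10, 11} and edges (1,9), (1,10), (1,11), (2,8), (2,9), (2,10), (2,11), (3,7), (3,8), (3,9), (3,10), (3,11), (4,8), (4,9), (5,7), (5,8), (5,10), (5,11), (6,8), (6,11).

Step 1: List the neighbors of each left vertex:
  1: 9, 10, 11
  2: 8, 9, 10, 11
  3: 7, 8, 9, 10, 11
  4: 8, 9
  5: 7, 8, 10, 11
  6: 8, 11

Step 2: Greedily match left vertices, then look for augmenting paths:
  Match 1 -- 9
  Match 2 -- 8
  Match 3 -- 7
  Match 5 -- 10
  Match 6 -- 11
  No augmenting path remains.

Step 3: Verify this is maximum:
  Matching size 5 = min(|L|, |R|) = min(6, 5), which is an upper bound, so this matching is maximum.

Maximum matching: {(1,9), (2,8), (3,7), (5,10), (6,11)}
Size: 5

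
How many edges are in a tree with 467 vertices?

A tree on n vertices always has exactly n - 1 edges.
For n = 467: edges = 467 - 1 = 466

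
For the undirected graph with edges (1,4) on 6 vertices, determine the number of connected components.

Step 1: Build adjacency list from edges:
  1: 4
  2: (none)
  3: (none)
  4: 1
  5: (none)
  6: (none)

Step 2: Run BFS/DFS from vertex 1:
  Visited: {1, 4}
  Reached 2 of 6 vertices

Step 3: Only 2 of 6 vertices reached. Graph is disconnected.
Connected components: {1, 4}, {2}, {3}, {5}, {6}
Number of connected components: 5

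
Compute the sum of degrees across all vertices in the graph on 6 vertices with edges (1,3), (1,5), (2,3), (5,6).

Step 1: Count edges incident to each vertex:
  deg(1) = 2 (neighbors: 3, 5)
  deg(2) = 1 (neighbors: 3)
  deg(3) = 2 (neighbors: 1, 2)
  deg(4) = 0 (neighbors: none)
  deg(5) = 2 (neighbors: 1, 6)
  deg(6) = 1 (neighbors: 5)

Step 2: Sum all degrees:
  2 + 1 + 2 + 0 + 2 + 1 = 8

Verification: sum of degrees = 2 * |E| = 2 * 4 = 8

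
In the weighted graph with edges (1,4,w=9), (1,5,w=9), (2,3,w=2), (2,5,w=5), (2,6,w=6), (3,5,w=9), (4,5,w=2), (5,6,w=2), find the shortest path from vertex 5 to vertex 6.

Step 1: Build adjacency list with weights:
  1: 4(w=9), 5(w=9)
  2: 3(w=2), 5(w=5), 6(w=6)
  3: 2(w=2), 5(w=9)
  4: 1(w=9), 5(w=2)
  5: 1(w=9), 2(w=5), 3(w=9), 4(w=2), 6(w=2)
  6: 2(w=6), 5(w=2)

Step 2: Apply Dijkstra's algorithm from vertex 5:
  Visit vertex 5 (distance=0)
    Update dist[1] = 9
    Update dist[2] = 5
    Update dist[3] = 9
    Update dist[4] = 2
    Update dist[6] = 2
  Visit vertex 4 (distance=2)
  Visit vertex 6 (distance=2)

Step 3: Shortest path: 5 -> 6
Total weight: 2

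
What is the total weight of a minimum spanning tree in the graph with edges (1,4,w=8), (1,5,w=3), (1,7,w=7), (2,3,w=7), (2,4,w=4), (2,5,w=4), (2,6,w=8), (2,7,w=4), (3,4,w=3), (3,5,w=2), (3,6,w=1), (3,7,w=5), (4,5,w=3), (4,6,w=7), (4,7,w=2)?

Apply Kruskal's algorithm (sort edges by weight, add if no cycle):

Sorted edges by weight:
  (3,6) w=1
  (3,5) w=2
  (4,7) w=2
  (1,5) w=3
  (3,4) w=3
  (4,5) w=3
  (2,4) w=4
  (2,5) w=4
  (2,7) w=4
  (3,7) w=5
  (1,7) w=7
  (2,3) w=7
  (4,6) w=7
  (1,4) w=8
  (2,6) w=8

Add edge (3,6) w=1 -- no cycle. Running total: 1
Add edge (3,5) w=2 -- no cycle. Running total: 3
Add edge (4,7) w=2 -- no cycle. Running total: 5
Add edge (1,5) w=3 -- no cycle. Running total: 8
Add edge (3,4) w=3 -- no cycle. Running total: 11
Skip edge (4,5) w=3 -- would create cycle
Add edge (2,4) w=4 -- no cycle. Running total: 15

MST edges: (3,6,w=1), (3,5,w=2), (4,7,w=2), (1,5,w=3), (3,4,w=3), (2,4,w=4)
Total MST weight: 1 + 2 + 2 + 3 + 3 + 4 = 15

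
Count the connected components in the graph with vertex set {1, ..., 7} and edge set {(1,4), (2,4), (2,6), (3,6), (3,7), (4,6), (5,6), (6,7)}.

Step 1: Build adjacency list from edges:
  1: 4
  2: 4, 6
  3: 6, 7
  4: 1, 2, 6
  5: 6
  6: 2, 3, 4, 5, 7
  7: 3, 6

Step 2: Run BFS/DFS from vertex 1:
  Visited: {1, 4, 2, 6, 3, 5, 7}
  Reached 7 of 7 vertices

Step 3: All 7 vertices reached from vertex 1, so the graph is connected.
Number of connected components: 1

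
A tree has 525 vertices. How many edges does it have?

A tree on n vertices always has exactly n - 1 edges.
For n = 525: edges = 525 - 1 = 524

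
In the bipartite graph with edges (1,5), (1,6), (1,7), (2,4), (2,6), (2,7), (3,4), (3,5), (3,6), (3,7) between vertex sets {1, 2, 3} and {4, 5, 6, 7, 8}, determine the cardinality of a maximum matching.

Step 1: List the neighbors of each left vertex:
  1: 5, 6, 7
  2: 4, 6, 7
  3: 4, 5, 6, 7

Step 2: Greedily match left vertices, then look for augmenting paths:
  Match 1 -- 5
  Match 2 -- 4
  Match 3 -- 6
  No augmenting path remains.

Step 3: Verify this is maximum:
  Matching size 3 = min(|L|, |R|) = min(3, 5), which is an upper bound, so this matching is maximum.

Maximum matching: {(1,5), (2,4), (3,6)}
Size: 3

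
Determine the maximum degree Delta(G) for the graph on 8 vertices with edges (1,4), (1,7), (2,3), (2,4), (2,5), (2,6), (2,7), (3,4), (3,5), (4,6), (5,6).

Step 1: Count edges incident to each vertex:
  deg(1) = 2 (neighbors: 4, 7)
  deg(2) = 5 (neighbors: 3, 4, 5, 6, 7)
  deg(3) = 3 (neighbors: 2, 4, 5)
  deg(4) = 4 (neighbors: 1, 2, 3, 6)
  deg(5) = 3 (neighbors: 2, 3, 6)
  deg(6) = 3 (neighbors: 2, 4, 5)
  deg(7) = 2 (neighbors: 1, 2)
  deg(8) = 0 (neighbors: none)

Step 2: Find maximum:
  max(2, 5, 3, 4, 3, 3, 2, 0) = 5 (vertex 2)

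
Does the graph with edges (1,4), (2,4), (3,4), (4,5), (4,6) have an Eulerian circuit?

Step 1: Find the degree of each vertex:
  deg(1) = 1
  deg(2) = 1
  deg(3) = 1
  deg(4) = 5
  deg(5) = 1
  deg(6) = 1

Step 2: Count vertices with odd degree:
  Odd-degree vertices: 1, 2, 3, 4, 5, 6 (6 total)

Step 3: Apply Euler's theorem:
  - Eulerian circuit exists iff graph is connected and all vertices have even degree
  - Eulerian path exists iff graph is connected and has 0 or 2 odd-degree vertices

Graph has 6 odd-degree vertices (need 0 or 2).
Neither Eulerian path nor Eulerian circuit exists.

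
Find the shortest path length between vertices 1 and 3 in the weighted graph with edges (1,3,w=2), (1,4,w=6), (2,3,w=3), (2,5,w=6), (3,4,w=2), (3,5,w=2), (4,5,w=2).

Step 1: Build adjacency list with weights:
  1: 3(w=2), 4(w=6)
  2: 3(w=3), 5(w=6)
  3: 1(w=2), 2(w=3), 4(w=2), 5(w=2)
  4: 1(w=6), 3(w=2), 5(w=2)
  5: 2(w=6), 3(w=2), 4(w=2)

Step 2: Apply Dijkstra's algorithm from vertex 1:
  Visit vertex 1 (distance=0)
    Update dist[3] = 2
    Update dist[4] = 6
  Visit vertex 3 (distance=2)
    Update dist[2] = 5
    Update dist[4] = 4
    Update dist[5] = 4

Step 3: Shortest path: 1 -> 3
Total weight: 2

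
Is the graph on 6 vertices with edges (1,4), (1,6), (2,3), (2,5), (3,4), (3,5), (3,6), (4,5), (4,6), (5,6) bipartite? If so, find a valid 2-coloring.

Step 1: Attempt 2-coloring using BFS:
  Start at vertex 1, assign color 0
  Color vertex 4 with color 1 (neighbor of 1)
  Color vertex 6 with color 1 (neighbor of 1)
  Color vertex 3 with color 0 (neighbor of 4)
  Color vertex 5 with color 0 (neighbor of 4)

Step 2: Conflict found! Vertices 4 and 6 are adjacent but have the same color.
This means the graph contains an odd cycle.

The graph is NOT bipartite.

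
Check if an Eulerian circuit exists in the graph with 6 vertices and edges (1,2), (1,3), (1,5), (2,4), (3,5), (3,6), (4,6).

Step 1: Find the degree of each vertex:
  deg(1) = 3
  deg(2) = 2
  deg(3) = 3
  deg(4) = 2
  deg(5) = 2
  deg(6) = 2

Step 2: Count vertices with odd degree:
  Odd-degree vertices: 1, 3 (2 total)

Step 3: Apply Euler's theorem:
  - Eulerian circuit exists iff graph is connected and all vertices have even degree
  - Eulerian path exists iff graph is connected and has 0 or 2 odd-degree vertices

Graph is connected with exactly 2 odd-degree vertices (1, 3).
Eulerian path exists (starting and ending at the odd-degree vertices), but no Eulerian circuit.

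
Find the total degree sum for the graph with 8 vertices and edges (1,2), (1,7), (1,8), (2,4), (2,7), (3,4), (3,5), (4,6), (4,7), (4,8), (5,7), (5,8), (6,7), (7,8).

Step 1: Count edges incident to each vertex:
  deg(1) = 3 (neighbors: 2, 7, 8)
  deg(2) = 3 (neighbors: 1, 4, 7)
  deg(3) = 2 (neighbors: 4, 5)
  deg(4) = 5 (neighbors: 2, 3, 6, 7, 8)
  deg(5) = 3 (neighbors: 3, 7, 8)
  deg(6) = 2 (neighbors: 4, 7)
  deg(7) = 6 (neighbors: 1, 2, 4, 5, 6, 8)
  deg(8) = 4 (neighbors: 1, 4, 5, 7)

Step 2: Sum all degrees:
  3 + 3 + 2 + 5 + 3 + 2 + 6 + 4 = 28

Verification: sum of degrees = 2 * |E| = 2 * 14 = 28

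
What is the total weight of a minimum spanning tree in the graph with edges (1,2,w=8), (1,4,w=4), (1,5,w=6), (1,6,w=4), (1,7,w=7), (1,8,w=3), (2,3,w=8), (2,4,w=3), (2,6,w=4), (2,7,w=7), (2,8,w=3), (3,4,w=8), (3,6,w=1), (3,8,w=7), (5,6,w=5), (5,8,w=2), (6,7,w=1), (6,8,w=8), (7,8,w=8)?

Apply Kruskal's algorithm (sort edges by weight, add if no cycle):

Sorted edges by weight:
  (3,6) w=1
  (6,7) w=1
  (5,8) w=2
  (1,8) w=3
  (2,4) w=3
  (2,8) w=3
  (1,4) w=4
  (1,6) w=4
  (2,6) w=4
  (5,6) w=5
  (1,5) w=6
  (1,7) w=7
  (2,7) w=7
  (3,8) w=7
  (1,2) w=8
  (2,3) w=8
  (3,4) w=8
  (6,8) w=8
  (7,8) w=8

Add edge (3,6) w=1 -- no cycle. Running total: 1
Add edge (6,7) w=1 -- no cycle. Running total: 2
Add edge (5,8) w=2 -- no cycle. Running total: 4
Add edge (1,8) w=3 -- no cycle. Running total: 7
Add edge (2,4) w=3 -- no cycle. Running total: 10
Add edge (2,8) w=3 -- no cycle. Running total: 13
Skip edge (1,4) w=4 -- would create cycle
Add edge (1,6) w=4 -- no cycle. Running total: 17

MST edges: (3,6,w=1), (6,7,w=1), (5,8,w=2), (1,8,w=3), (2,4,w=3), (2,8,w=3), (1,6,w=4)
Total MST weight: 1 + 1 + 2 + 3 + 3 + 3 + 4 = 17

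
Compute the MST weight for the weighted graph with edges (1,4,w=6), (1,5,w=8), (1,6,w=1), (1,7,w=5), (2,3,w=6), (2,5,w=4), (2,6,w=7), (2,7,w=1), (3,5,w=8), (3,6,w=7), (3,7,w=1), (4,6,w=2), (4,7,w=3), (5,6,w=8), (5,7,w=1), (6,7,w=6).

Apply Kruskal's algorithm (sort edges by weight, add if no cycle):

Sorted edges by weight:
  (1,6) w=1
  (2,7) w=1
  (3,7) w=1
  (5,7) w=1
  (4,6) w=2
  (4,7) w=3
  (2,5) w=4
  (1,7) w=5
  (1,4) w=6
  (2,3) w=6
  (6,7) w=6
  (2,6) w=7
  (3,6) w=7
  (1,5) w=8
  (3,5) w=8
  (5,6) w=8

Add edge (1,6) w=1 -- no cycle. Running total: 1
Add edge (2,7) w=1 -- no cycle. Running total: 2
Add edge (3,7) w=1 -- no cycle. Running total: 3
Add edge (5,7) w=1 -- no cycle. Running total: 4
Add edge (4,6) w=2 -- no cycle. Running total: 6
Add edge (4,7) w=3 -- no cycle. Running total: 9

MST edges: (1,6,w=1), (2,7,w=1), (3,7,w=1), (5,7,w=1), (4,6,w=2), (4,7,w=3)
Total MST weight: 1 + 1 + 1 + 1 + 2 + 3 = 9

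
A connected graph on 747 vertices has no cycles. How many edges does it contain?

A tree on n vertices always has exactly n - 1 edges.
For n = 747: edges = 747 - 1 = 746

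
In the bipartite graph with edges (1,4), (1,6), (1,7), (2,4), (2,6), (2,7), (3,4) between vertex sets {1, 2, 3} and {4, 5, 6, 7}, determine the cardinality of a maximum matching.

Step 1: List the neighbors of each left vertex:
  1: 4, 6, 7
  2: 4, 6, 7
  3: 4

Step 2: Greedily match left vertices, then look for augmenting paths:
  Match 1 -- 7
  Match 2 -- 6
  Match 3 -- 4
  No augmenting path remains.

Step 3: Verify this is maximum:
  Matching size 3 = min(|L|, |R|) = min(3, 4), which is an upper bound, so this matching is maximum.

Maximum matching: {(1,7), (2,6), (3,4)}
Size: 3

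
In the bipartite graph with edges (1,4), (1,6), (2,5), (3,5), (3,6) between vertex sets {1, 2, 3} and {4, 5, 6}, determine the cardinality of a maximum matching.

Step 1: List the neighbors of each left vertex:
  1: 4, 6
  2: 5
  3: 5, 6

Step 2: Greedily match left vertices, then look for augmenting paths:
  Match 1 -- 4
  Match 2 -- 5
  Match 3 -- 6
  No augmenting path remains.

Step 3: Verify this is maximum:
  Matching size 3 = min(|L|, |R|) = min(3, 3), which is an upper bound, so this matching is maximum.

Maximum matching: {(1,4), (2,5), (3,6)}
Size: 3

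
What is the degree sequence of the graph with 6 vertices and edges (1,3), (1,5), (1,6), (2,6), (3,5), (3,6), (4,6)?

Step 1: Count edges incident to each vertex:
  deg(1) = 3 (neighbors: 3, 5, 6)
  deg(2) = 1 (neighbors: 6)
  deg(3) = 3 (neighbors: 1, 5, 6)
  deg(4) = 1 (neighbors: 6)
  deg(5) = 2 (neighbors: 1, 3)
  deg(6) = 4 (neighbors: 1, 2, 3, 4)

Step 2: Sort degrees in non-increasing order:
  Degrees: [3, 1, 3, 1, 2, 4] -> sorted: [4, 3, 3, 2, 1, 1]

Degree sequence: [4, 3, 3, 2, 1, 1]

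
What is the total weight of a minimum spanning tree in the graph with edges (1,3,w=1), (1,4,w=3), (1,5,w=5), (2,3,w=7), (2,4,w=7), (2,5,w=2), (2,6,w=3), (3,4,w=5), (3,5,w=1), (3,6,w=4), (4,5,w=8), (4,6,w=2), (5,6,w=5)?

Apply Kruskal's algorithm (sort edges by weight, add if no cycle):

Sorted edges by weight:
  (1,3) w=1
  (3,5) w=1
  (2,5) w=2
  (4,6) w=2
  (1,4) w=3
  (2,6) w=3
  (3,6) w=4
  (1,5) w=5
  (3,4) w=5
  (5,6) w=5
  (2,4) w=7
  (2,3) w=7
  (4,5) w=8

Add edge (1,3) w=1 -- no cycle. Running total: 1
Add edge (3,5) w=1 -- no cycle. Running total: 2
Add edge (2,5) w=2 -- no cycle. Running total: 4
Add edge (4,6) w=2 -- no cycle. Running total: 6
Add edge (1,4) w=3 -- no cycle. Running total: 9

MST edges: (1,3,w=1), (3,5,w=1), (2,5,w=2), (4,6,w=2), (1,4,w=3)
Total MST weight: 1 + 1 + 2 + 2 + 3 = 9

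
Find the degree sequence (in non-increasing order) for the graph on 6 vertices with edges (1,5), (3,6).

Step 1: Count edges incident to each vertex:
  deg(1) = 1 (neighbors: 5)
  deg(2) = 0 (neighbors: none)
  deg(3) = 1 (neighbors: 6)
  deg(4) = 0 (neighbors: none)
  deg(5) = 1 (neighbors: 1)
  deg(6) = 1 (neighbors: 3)

Step 2: Sort degrees in non-increasing order:
  Degrees: [1, 0, 1, 0, 1, 1] -> sorted: [1, 1, 1, 1, 0, 0]

Degree sequence: [1, 1, 1, 1, 0, 0]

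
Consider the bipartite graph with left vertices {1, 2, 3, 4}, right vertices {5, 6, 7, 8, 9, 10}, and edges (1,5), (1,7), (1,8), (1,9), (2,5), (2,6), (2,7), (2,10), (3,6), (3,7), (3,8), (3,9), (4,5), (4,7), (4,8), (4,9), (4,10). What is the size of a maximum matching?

Step 1: List the neighbors of each left vertex:
  1: 5, 7, 8, 9
  2: 5, 6, 7, 10
  3: 6, 7, 8, 9
  4: 5, 7, 8, 9, 10

Step 2: Greedily match left vertices, then look for augmenting paths:
  Match 1 -- 5
  Match 2 -- 6
  Match 3 -- 7
  Match 4 -- 8
  No augmenting path remains.

Step 3: Verify this is maximum:
  Matching size 4 = min(|L|, |R|) = min(4, 6), which is an upper bound, so this matching is maximum.

Maximum matching: {(1,5), (2,6), (3,7), (4,8)}
Size: 4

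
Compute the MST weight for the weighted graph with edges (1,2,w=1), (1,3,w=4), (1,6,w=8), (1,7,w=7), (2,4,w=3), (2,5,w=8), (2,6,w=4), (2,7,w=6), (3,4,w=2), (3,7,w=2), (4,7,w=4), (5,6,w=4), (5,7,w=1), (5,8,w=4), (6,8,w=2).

Apply Kruskal's algorithm (sort edges by weight, add if no cycle):

Sorted edges by weight:
  (1,2) w=1
  (5,7) w=1
  (3,7) w=2
  (3,4) w=2
  (6,8) w=2
  (2,4) w=3
  (1,3) w=4
  (2,6) w=4
  (4,7) w=4
  (5,6) w=4
  (5,8) w=4
  (2,7) w=6
  (1,7) w=7
  (1,6) w=8
  (2,5) w=8

Add edge (1,2) w=1 -- no cycle. Running total: 1
Add edge (5,7) w=1 -- no cycle. Running total: 2
Add edge (3,7) w=2 -- no cycle. Running total: 4
Add edge (3,4) w=2 -- no cycle. Running total: 6
Add edge (6,8) w=2 -- no cycle. Running total: 8
Add edge (2,4) w=3 -- no cycle. Running total: 11
Skip edge (1,3) w=4 -- would create cycle
Add edge (2,6) w=4 -- no cycle. Running total: 15

MST edges: (1,2,w=1), (5,7,w=1), (3,7,w=2), (3,4,w=2), (6,8,w=2), (2,4,w=3), (2,6,w=4)
Total MST weight: 1 + 1 + 2 + 2 + 2 + 3 + 4 = 15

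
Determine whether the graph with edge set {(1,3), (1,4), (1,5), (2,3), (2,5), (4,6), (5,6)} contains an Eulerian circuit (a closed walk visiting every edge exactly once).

Step 1: Find the degree of each vertex:
  deg(1) = 3
  deg(2) = 2
  deg(3) = 2
  deg(4) = 2
  deg(5) = 3
  deg(6) = 2

Step 2: Count vertices with odd degree:
  Odd-degree vertices: 1, 5 (2 total)

Step 3: Apply Euler's theorem:
  - Eulerian circuit exists iff graph is connected and all vertices have even degree
  - Eulerian path exists iff graph is connected and has 0 or 2 odd-degree vertices

Graph is connected with exactly 2 odd-degree vertices (1, 5).
Eulerian path exists (starting and ending at the odd-degree vertices), but no Eulerian circuit.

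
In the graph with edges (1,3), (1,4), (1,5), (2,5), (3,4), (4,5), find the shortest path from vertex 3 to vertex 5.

Step 1: Build adjacency list:
  1: 3, 4, 5
  2: 5
  3: 1, 4
  4: 1, 3, 5
  5: 1, 2, 4

Step 2: BFS from vertex 3 to find shortest path to 5:
  vertex 1 reached at distance 1
  vertex 4 reached at distance 1
  vertex 5 reached at distance 2

Step 3: Shortest path: 3 -> 1 -> 5
Path length: 2 edges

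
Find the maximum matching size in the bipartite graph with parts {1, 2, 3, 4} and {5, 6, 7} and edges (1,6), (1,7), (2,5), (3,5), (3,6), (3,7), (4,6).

Step 1: List the neighbors of each left vertex:
  1: 6, 7
  2: 5
  3: 5, 6, 7
  4: 6

Step 2: Greedily match left vertices, then look for augmenting paths:
  Match 1 -- 6
  Match 2 -- 5
  Match 3 -- 7
  No augmenting path remains.

Step 3: Verify this is maximum:
  Matching size 3 = min(|L|, |R|) = min(4, 3), which is an upper bound, so this matching is maximum.

Maximum matching: {(1,6), (2,5), (3,7)}
Size: 3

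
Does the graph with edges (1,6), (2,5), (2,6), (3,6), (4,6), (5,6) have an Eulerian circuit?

Step 1: Find the degree of each vertex:
  deg(1) = 1
  deg(2) = 2
  deg(3) = 1
  deg(4) = 1
  deg(5) = 2
  deg(6) = 5

Step 2: Count vertices with odd degree:
  Odd-degree vertices: 1, 3, 4, 6 (4 total)

Step 3: Apply Euler's theorem:
  - Eulerian circuit exists iff graph is connected and all vertices have even degree
  - Eulerian path exists iff graph is connected and has 0 or 2 odd-degree vertices

Graph has 4 odd-degree vertices (need 0 or 2).
Neither Eulerian path nor Eulerian circuit exists.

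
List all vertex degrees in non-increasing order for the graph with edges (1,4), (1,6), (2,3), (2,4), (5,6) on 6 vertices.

Step 1: Count edges incident to each vertex:
  deg(1) = 2 (neighbors: 4, 6)
  deg(2) = 2 (neighbors: 3, 4)
  deg(3) = 1 (neighbors: 2)
  deg(4) = 2 (neighbors: 1, 2)
  deg(5) = 1 (neighbors: 6)
  deg(6) = 2 (neighbors: 1, 5)

Step 2: Sort degrees in non-increasing order:
  Degrees: [2, 2, 1, 2, 1, 2] -> sorted: [2, 2, 2, 2, 1, 1]

Degree sequence: [2, 2, 2, 2, 1, 1]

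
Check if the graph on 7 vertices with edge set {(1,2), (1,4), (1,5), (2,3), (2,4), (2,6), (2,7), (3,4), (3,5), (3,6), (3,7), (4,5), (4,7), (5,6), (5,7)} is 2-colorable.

Step 1: Attempt 2-coloring using BFS:
  Start at vertex 1, assign color 0
  Color vertex 2 with color 1 (neighbor of 1)
  Color vertex 4 with color 1 (neighbor of 1)
  Color vertex 5 with color 1 (neighbor of 1)
  Color vertex 3 with color 0 (neighbor of 2)

Step 2: Conflict found! Vertices 2 and 4 are adjacent but have the same color.
This means the graph contains an odd cycle.

The graph is NOT bipartite.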